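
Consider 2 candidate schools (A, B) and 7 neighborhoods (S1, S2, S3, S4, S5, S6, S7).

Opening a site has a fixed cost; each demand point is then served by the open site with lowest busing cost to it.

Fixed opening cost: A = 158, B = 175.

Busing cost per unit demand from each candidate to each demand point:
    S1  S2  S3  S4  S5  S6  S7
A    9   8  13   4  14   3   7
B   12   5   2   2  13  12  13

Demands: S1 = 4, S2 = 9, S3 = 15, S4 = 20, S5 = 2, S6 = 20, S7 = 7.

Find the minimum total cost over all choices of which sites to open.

619

Open {A, B}: assign each demand point to its cheapest open site.
  S1→A 4×9=36, S2→B 9×5=45, S3→B 15×2=30, S4→B 20×2=40, S5→B 2×13=26, S6→A 20×3=60, S7→A 7×7=49
  busing cost 286, fixed 333 → total 619.
Compare {A}: busing cost 520 + fixed 158 = 678.
Compare {B}: busing cost 520 + fixed 175 = 695.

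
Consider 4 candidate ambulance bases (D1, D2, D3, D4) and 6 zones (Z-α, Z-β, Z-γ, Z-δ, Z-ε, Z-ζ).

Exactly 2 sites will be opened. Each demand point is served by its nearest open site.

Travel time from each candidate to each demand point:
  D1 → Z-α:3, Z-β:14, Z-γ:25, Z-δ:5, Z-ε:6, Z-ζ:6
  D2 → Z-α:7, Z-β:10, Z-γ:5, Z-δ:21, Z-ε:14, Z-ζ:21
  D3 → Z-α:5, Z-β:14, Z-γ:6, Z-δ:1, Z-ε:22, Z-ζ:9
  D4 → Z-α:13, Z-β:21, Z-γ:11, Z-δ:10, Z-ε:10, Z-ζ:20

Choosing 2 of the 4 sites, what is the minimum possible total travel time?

35

Open {D1, D2}.
  Z-α→D1 3, Z-β→D2 10, Z-γ→D2 5, Z-δ→D1 5, Z-ε→D1 6, Z-ζ→D1 6  ⇒ total 35.
Compare {D1, D3}: total 36.
Compare {D2, D3}: total 44.
No size-2 selection does better; minimum is 35.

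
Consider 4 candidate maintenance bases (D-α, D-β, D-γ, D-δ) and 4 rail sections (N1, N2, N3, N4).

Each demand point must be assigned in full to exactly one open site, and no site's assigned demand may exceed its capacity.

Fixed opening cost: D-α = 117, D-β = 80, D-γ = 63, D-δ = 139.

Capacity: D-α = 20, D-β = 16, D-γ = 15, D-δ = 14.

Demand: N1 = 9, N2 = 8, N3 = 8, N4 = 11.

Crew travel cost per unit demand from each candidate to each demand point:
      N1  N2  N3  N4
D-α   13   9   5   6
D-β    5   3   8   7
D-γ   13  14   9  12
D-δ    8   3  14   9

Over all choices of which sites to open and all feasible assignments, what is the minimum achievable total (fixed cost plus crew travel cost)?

Open {D-α, D-β}; cheapest assignment that respects the capacities:
  D-α (cap 20, load 20): N1, N4 — cost 9×13 + 11×6 = 183
  D-β (cap 16, load 16): N2, N3 — cost 8×3 + 8×8 = 88
  Shipping 271, fixed 197 → total 468.
  Any other capacity-feasible assignment to {D-α, D-β} ships for at least 271.
Compare {D-α, D-β, D-γ}: its best feasible assignment gives total 507.
Compare {D-α, D-β, D-δ}: its best feasible assignment gives total 511.
Every other set of open sites that can feasibly serve all demand totals ≥ 507 even under its best assignment. Minimum: 468.

468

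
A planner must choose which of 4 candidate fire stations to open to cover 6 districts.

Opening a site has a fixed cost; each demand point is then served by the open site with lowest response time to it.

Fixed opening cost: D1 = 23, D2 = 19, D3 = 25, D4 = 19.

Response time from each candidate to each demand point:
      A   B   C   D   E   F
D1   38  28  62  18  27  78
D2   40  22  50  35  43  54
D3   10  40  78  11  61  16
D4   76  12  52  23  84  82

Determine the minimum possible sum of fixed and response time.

195

Open {D1, D3, D4}: assign each demand point to its cheapest open site.
  A→D3 10, B→D4 12, C→D4 52, D→D3 11, E→D1 27, F→D3 16
  response time 128, fixed 67 → total 195.
Compare {D2, D3}: response time 152 + fixed 44 = 196.
Compare {D1, D3}: response time 154 + fixed 48 = 202.
Compare {D1, D2, D3}: response time 136 + fixed 67 = 203.
All other subsets cost ≥ 196. Minimum total cost: 195.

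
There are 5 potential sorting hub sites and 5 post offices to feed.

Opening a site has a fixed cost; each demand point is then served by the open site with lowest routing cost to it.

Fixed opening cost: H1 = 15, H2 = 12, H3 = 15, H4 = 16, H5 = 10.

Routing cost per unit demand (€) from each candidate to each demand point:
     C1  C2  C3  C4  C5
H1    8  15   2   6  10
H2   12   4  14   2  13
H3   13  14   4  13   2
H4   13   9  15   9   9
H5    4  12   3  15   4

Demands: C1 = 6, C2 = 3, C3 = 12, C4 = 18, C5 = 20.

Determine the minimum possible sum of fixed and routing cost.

185

Open {H2, H3, H5}: assign each demand point to its cheapest open site.
  C1→H5 6×4=24, C2→H2 3×4=12, C3→H5 12×3=36, C4→H2 18×2=36, C5→H3 20×2=40
  routing cost 148, fixed 37 → total 185.
Compare {H1, H2, H3, H5}: routing cost 136 + fixed 52 = 188.
Compare {H2, H3, H4, H5}: routing cost 148 + fixed 53 = 201.
Compare {H1, H2, H3}: routing cost 160 + fixed 42 = 202.
All other subsets cost ≥ 188. Minimum total cost: 185.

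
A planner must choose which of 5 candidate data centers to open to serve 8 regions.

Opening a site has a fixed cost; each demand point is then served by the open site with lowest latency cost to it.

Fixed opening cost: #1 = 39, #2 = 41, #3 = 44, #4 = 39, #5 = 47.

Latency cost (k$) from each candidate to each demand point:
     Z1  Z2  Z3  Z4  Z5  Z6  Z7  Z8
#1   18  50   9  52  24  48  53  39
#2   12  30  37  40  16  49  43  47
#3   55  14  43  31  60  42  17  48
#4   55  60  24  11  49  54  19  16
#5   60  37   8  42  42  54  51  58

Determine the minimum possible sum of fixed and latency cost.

Open {#2, #4}: assign each demand point to its cheapest open site.
  Z1→#2 12, Z2→#2 30, Z3→#4 24, Z4→#4 11, Z5→#2 16, Z6→#2 49, Z7→#4 19, Z8→#4 16
  latency cost 177, fixed 80 → total 257.
Compare {#1, #4}: latency cost 195 + fixed 78 = 273.
Compare {#1, #3, #4}: latency cost 151 + fixed 122 = 273.
Compare {#2, #3, #4}: latency cost 152 + fixed 124 = 276.
All other subsets cost ≥ 273. Minimum total cost: 257.

257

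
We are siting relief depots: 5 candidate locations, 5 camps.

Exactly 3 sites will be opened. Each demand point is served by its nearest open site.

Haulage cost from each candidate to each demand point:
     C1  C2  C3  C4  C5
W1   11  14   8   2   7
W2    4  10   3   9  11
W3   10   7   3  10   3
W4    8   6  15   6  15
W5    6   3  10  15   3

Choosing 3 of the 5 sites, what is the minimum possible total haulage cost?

15

Open {W1, W2, W5}.
  C1→W2 4, C2→W5 3, C3→W2 3, C4→W1 2, C5→W5 3  ⇒ total 15.
Compare {W1, W3, W5}: total 17.
Compare {W1, W2, W3}: total 19.
No size-3 selection does better; minimum is 15.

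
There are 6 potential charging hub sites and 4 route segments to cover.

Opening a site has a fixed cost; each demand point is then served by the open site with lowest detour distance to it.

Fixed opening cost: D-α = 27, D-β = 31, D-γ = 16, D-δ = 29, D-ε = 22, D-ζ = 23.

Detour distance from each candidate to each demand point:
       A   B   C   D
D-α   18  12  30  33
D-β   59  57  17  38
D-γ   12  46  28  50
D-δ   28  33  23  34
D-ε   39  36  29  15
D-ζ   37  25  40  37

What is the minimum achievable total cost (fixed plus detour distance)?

120

Open {D-α}: assign each demand point to its cheapest open site.
  A→D-α 18, B→D-α 12, C→D-α 30, D→D-α 33
  detour distance 93, fixed 27 → total 120.
Compare {D-α, D-ε}: detour distance 74 + fixed 49 = 123.
Compare {D-α, D-γ}: detour distance 85 + fixed 43 = 128.
Compare {D-γ, D-ε}: detour distance 91 + fixed 38 = 129.
All other subsets cost ≥ 123. Minimum total cost: 120.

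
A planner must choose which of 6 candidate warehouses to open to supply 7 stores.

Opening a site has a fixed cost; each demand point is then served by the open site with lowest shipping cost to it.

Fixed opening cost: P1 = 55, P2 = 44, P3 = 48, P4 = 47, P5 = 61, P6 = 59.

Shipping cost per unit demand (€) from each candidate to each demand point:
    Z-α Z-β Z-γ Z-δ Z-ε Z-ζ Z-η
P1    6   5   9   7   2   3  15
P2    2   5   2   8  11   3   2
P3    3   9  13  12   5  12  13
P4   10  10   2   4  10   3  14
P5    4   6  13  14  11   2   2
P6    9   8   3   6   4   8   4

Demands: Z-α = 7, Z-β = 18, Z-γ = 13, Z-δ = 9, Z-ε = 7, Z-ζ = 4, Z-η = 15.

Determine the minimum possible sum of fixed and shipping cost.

Open {P1, P2}: assign each demand point to its cheapest open site.
  Z-α→P2 7×2=14, Z-β→P1 18×5=90, Z-γ→P2 13×2=26, Z-δ→P1 9×7=63, Z-ε→P1 7×2=14, Z-ζ→P1 4×3=12, Z-η→P2 15×2=30
  shipping cost 249, fixed 99 → total 348.
Compare {P2, P6}: shipping cost 254 + fixed 103 = 357.
Compare {P2}: shipping cost 321 + fixed 44 = 365.
Compare {P1, P2, P4}: shipping cost 222 + fixed 146 = 368.
All other subsets cost ≥ 357. Minimum total cost: 348.

348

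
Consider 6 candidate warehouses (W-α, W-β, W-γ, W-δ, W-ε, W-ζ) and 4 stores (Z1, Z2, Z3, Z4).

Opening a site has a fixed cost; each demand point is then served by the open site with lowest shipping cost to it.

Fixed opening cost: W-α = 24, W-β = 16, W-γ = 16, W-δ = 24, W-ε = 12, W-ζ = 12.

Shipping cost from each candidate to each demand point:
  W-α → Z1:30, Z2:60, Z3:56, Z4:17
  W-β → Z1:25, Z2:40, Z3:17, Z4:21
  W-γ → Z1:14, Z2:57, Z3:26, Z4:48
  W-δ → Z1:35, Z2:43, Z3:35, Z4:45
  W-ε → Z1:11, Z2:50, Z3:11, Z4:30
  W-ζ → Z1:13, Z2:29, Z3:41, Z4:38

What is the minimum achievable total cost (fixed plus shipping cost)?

Open {W-ε, W-ζ}: assign each demand point to its cheapest open site.
  Z1→W-ε 11, Z2→W-ζ 29, Z3→W-ε 11, Z4→W-ε 30
  shipping cost 81, fixed 24 → total 105.
Compare {W-β, W-ζ}: shipping cost 80 + fixed 28 = 108.
Compare {W-β, W-ε}: shipping cost 83 + fixed 28 = 111.
Compare {W-β, W-ε, W-ζ}: shipping cost 72 + fixed 40 = 112.
All other subsets cost ≥ 108. Minimum total cost: 105.

105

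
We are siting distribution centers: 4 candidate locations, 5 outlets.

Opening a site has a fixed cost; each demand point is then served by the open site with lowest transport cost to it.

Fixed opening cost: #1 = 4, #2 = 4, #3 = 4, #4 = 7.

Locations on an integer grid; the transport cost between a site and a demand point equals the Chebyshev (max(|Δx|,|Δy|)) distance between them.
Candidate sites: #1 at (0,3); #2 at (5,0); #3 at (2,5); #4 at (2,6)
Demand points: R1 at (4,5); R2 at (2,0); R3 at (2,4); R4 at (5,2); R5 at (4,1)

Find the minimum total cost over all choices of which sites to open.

Open {#2, #3}: assign each demand point to its cheapest open site.
  R1→#3 2, R2→#2 3, R3→#3 1, R4→#2 2, R5→#2 1
  transport cost 9, fixed 8 → total 17.
Compare {#2}: transport cost 15 + fixed 4 = 19.
Compare {#3}: transport cost 15 + fixed 4 = 19.
Compare {#1, #2}: transport cost 12 + fixed 8 = 20.
All other subsets cost ≥ 19. Minimum total cost: 17.

17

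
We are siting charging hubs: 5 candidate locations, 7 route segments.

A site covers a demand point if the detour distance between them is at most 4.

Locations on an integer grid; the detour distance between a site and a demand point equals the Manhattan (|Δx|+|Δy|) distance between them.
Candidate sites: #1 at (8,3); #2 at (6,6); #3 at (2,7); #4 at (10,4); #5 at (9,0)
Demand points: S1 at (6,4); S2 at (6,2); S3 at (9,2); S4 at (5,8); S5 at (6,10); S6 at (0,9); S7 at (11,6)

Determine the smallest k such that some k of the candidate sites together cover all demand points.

3

Coverage sets (demand points within 4 of each site):
  #1: {S1, S2, S3}
  #2: {S1, S2, S4, S5}
  #3: {S4, S6}
  #4: {S1, S3, S7}
  #5: {S3}
No 2 sites suffice: every size-2 union leaves at least one demand point uncovered.
But {#2, #3, #4} covers everything, so the minimum is 3.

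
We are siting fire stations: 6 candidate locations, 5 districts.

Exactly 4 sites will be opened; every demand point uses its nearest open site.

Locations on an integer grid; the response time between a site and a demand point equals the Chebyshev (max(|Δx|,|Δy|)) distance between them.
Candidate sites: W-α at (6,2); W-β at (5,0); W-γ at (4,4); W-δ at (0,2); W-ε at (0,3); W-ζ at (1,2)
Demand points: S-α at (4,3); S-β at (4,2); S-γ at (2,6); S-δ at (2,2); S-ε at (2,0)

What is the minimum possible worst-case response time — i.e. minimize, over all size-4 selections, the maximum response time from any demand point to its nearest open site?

2

Open {W-α, W-β, W-γ, W-δ}.
  Farthest demand point is S-β at response time 2 (to W-α); all others are ≤ 2.
With {W-α, W-β, W-γ, W-ζ} the worst case is 2.
With {W-α, W-γ, W-δ, W-ε} the worst case is 2.
No size-4 selection achieves below 2.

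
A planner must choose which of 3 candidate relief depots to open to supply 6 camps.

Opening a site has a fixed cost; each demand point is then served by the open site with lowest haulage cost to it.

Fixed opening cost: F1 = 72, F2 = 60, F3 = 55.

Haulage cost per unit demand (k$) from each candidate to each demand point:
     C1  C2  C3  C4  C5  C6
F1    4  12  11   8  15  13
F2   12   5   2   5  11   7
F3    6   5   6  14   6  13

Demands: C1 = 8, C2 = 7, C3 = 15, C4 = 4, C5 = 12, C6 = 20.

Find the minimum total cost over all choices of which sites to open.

460

Open {F2, F3}: assign each demand point to its cheapest open site.
  C1→F3 8×6=48, C2→F2 7×5=35, C3→F2 15×2=30, C4→F2 4×5=20, C5→F3 12×6=72, C6→F2 20×7=140
  haulage cost 345, fixed 115 → total 460.
Compare {F2}: haulage cost 453 + fixed 60 = 513.
Compare {F1, F2, F3}: haulage cost 329 + fixed 187 = 516.
Compare {F1, F2}: haulage cost 389 + fixed 132 = 521.
All other subsets cost ≥ 513. Minimum total cost: 460.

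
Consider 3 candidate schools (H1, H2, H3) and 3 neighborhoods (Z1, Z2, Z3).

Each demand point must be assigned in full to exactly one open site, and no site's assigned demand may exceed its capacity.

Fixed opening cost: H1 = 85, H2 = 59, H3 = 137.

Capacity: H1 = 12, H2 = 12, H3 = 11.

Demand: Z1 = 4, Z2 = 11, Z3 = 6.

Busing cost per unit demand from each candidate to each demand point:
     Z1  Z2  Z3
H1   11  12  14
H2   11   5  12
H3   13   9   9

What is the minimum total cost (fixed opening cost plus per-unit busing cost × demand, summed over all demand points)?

327

Open {H1, H2}; cheapest assignment that respects the capacities:
  H1 (cap 12, load 10): Z1, Z3 — cost 4×11 + 6×14 = 128
  H2 (cap 12, load 11): Z2 — cost 11×5 = 55
  Shipping 183, fixed 144 → total 327.
  Any other capacity-feasible assignment to {H1, H2} ships for at least 183.
Compare {H2, H3}: its best feasible assignment gives total 357.
Compare {H1, H2, H3}: its best feasible assignment gives total 434.
Every other set of open sites that can feasibly serve all demand totals ≥ 357 even under its best assignment. Minimum: 327.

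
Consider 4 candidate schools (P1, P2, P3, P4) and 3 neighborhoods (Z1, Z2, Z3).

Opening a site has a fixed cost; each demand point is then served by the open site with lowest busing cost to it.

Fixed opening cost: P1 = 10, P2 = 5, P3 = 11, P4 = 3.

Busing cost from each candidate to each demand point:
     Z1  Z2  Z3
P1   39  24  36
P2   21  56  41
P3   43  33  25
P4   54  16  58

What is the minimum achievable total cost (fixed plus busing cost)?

Open {P2, P3, P4}: assign each demand point to its cheapest open site.
  Z1→P2 21, Z2→P4 16, Z3→P3 25
  busing cost 62, fixed 19 → total 81.
Compare {P2, P4}: busing cost 78 + fixed 8 = 86.
Compare {P1, P2, P4}: busing cost 73 + fixed 18 = 91.
Compare {P1, P2, P3, P4}: busing cost 62 + fixed 29 = 91.
All other subsets cost ≥ 86. Minimum total cost: 81.

81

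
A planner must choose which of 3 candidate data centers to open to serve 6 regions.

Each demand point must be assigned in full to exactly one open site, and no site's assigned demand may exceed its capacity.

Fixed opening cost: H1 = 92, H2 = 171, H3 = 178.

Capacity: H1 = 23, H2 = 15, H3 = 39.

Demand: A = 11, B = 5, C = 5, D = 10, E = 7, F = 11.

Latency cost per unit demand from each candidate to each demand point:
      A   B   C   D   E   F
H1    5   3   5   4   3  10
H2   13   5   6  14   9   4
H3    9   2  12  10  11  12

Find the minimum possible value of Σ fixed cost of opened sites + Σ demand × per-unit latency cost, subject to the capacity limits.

597

Open {H1, H3}; cheapest assignment that respects the capacities:
  H1 (cap 23, load 22): C, D, E — cost 5×5 + 10×4 + 7×3 = 86
  H3 (cap 39, load 27): A, B, F — cost 11×9 + 5×2 + 11×12 = 241
  Shipping 327, fixed 270 → total 597.
  Any other capacity-feasible assignment to {H1, H3} ships for at least 327.
Compare {H1, H2, H3}: its best feasible assignment gives total 680.
Compare {H2, H3}: its best feasible assignment gives total 739.
Every other set of open sites that can feasibly serve all demand totals ≥ 680 even under its best assignment. Minimum: 597.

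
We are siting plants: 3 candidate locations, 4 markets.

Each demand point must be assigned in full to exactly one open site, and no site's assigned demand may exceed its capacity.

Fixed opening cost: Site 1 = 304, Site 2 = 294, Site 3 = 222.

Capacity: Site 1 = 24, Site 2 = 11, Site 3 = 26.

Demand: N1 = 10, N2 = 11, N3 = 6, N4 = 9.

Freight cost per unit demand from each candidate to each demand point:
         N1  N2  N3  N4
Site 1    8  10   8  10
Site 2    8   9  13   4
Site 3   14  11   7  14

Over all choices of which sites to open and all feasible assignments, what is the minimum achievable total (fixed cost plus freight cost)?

859

Open {Site 1, Site 3}; cheapest assignment that respects the capacities:
  Site 1 (cap 24, load 19): N1, N4 — cost 10×8 + 9×10 = 170
  Site 3 (cap 26, load 17): N2, N3 — cost 11×11 + 6×7 = 163
  Shipping 333, fixed 526 → total 859.
  Any other capacity-feasible assignment to {Site 1, Site 3} ships for at least 333.
Compare {Site 2, Site 3}: its best feasible assignment gives total 885.
Compare {Site 1, Site 2, Site 3}: its best feasible assignment gives total 1088.
Every other set of open sites that can feasibly serve all demand totals ≥ 885 even under its best assignment. Minimum: 859.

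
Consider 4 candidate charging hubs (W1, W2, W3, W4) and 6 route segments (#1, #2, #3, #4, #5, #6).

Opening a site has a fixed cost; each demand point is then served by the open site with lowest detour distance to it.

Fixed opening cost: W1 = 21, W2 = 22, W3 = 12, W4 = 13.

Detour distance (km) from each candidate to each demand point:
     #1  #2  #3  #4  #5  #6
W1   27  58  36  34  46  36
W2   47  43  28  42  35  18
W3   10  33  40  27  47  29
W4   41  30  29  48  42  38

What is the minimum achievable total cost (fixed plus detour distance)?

Open {W2, W3}: assign each demand point to its cheapest open site.
  #1→W3 10, #2→W3 33, #3→W2 28, #4→W3 27, #5→W2 35, #6→W2 18
  detour distance 151, fixed 34 → total 185.
Compare {W3, W4}: detour distance 167 + fixed 25 = 192.
Compare {W2, W3, W4}: detour distance 148 + fixed 47 = 195.
Compare {W3}: detour distance 186 + fixed 12 = 198.
All other subsets cost ≥ 192. Minimum total cost: 185.

185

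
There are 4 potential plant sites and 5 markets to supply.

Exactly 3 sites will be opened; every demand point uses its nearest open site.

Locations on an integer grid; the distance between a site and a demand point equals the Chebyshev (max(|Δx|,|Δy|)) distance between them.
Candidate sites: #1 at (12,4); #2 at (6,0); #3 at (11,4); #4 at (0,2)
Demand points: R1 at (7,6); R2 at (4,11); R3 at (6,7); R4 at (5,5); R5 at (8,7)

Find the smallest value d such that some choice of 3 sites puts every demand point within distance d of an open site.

Open {#1, #2, #3}.
  Farthest demand point is R2 at distance 7 (to #3); all others are ≤ 7.
With {#1, #3, #4} the worst case is 7.
With {#2, #3, #4} the worst case is 7.
No size-3 selection achieves below 7.

7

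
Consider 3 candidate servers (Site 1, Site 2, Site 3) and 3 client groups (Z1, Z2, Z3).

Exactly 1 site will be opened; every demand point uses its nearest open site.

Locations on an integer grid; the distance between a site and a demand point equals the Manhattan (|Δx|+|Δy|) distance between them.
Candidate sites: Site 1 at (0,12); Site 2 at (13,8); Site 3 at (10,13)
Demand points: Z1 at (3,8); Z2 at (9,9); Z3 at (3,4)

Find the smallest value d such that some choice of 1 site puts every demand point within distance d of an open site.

Open {Site 1}.
  Farthest demand point is Z2 at distance 12 (to Site 1); all others are ≤ 12.
With {Site 2} the worst case is 14.
With {Site 3} the worst case is 16.
No size-1 selection achieves below 12.

12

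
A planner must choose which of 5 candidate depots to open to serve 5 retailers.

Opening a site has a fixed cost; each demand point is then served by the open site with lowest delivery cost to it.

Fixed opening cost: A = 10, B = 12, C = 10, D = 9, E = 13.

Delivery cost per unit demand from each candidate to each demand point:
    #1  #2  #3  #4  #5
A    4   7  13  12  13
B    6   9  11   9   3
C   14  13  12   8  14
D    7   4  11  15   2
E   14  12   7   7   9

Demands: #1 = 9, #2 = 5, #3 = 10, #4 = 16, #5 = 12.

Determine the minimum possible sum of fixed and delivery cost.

294

Open {A, D, E}: assign each demand point to its cheapest open site.
  #1→A 9×4=36, #2→D 5×4=20, #3→E 10×7=70, #4→E 16×7=112, #5→D 12×2=24
  delivery cost 262, fixed 32 → total 294.
Compare {A, C, D, E}: delivery cost 262 + fixed 42 = 304.
Compare {A, B, D, E}: delivery cost 262 + fixed 44 = 306.
Compare {D, E}: delivery cost 289 + fixed 22 = 311.
All other subsets cost ≥ 304. Minimum total cost: 294.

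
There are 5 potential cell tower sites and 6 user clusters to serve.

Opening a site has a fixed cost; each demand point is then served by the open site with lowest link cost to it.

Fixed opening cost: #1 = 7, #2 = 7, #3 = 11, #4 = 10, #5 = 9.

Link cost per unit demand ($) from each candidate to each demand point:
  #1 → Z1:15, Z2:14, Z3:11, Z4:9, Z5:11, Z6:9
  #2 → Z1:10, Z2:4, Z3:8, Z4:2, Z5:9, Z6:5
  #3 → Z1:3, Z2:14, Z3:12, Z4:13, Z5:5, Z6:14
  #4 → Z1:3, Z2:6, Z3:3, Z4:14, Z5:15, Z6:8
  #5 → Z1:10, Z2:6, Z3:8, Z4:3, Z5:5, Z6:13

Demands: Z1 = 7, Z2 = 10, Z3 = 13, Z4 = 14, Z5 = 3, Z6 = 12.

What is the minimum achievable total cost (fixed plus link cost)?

229

Open {#2, #4, #5}: assign each demand point to its cheapest open site.
  Z1→#4 7×3=21, Z2→#2 10×4=40, Z3→#4 13×3=39, Z4→#2 14×2=28, Z5→#5 3×5=15, Z6→#2 12×5=60
  link cost 203, fixed 26 → total 229.
Compare {#2, #3, #4}: link cost 203 + fixed 28 = 231.
Compare {#2, #4}: link cost 215 + fixed 17 = 232.
Compare {#1, #2, #4, #5}: link cost 203 + fixed 33 = 236.
All other subsets cost ≥ 231. Minimum total cost: 229.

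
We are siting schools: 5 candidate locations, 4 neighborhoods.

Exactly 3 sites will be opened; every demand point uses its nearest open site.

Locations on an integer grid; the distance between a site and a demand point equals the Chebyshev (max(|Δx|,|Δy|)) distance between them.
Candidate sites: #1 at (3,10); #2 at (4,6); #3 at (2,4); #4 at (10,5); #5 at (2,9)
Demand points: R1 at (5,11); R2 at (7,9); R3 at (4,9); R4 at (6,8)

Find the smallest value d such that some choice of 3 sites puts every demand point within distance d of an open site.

3

Open {#1, #2, #3}.
  Farthest demand point is R2 at distance 3 (to #2); all others are ≤ 3.
With {#1, #2, #4} the worst case is 3.
With {#1, #2, #5} the worst case is 3.
No size-3 selection achieves below 3.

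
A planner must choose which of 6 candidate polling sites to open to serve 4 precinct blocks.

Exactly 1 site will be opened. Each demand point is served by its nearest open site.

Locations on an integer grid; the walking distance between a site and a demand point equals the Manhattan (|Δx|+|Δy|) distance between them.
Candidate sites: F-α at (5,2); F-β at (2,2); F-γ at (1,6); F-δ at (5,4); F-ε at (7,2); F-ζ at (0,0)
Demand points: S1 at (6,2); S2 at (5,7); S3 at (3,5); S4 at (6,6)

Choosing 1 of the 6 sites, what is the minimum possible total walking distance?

12

Open {F-δ}.
  S1→F-δ 3, S2→F-δ 3, S3→F-δ 3, S4→F-δ 3  ⇒ total 12.
Compare {F-α}: total 16.
Compare {F-ε}: total 20.
No size-1 selection does better; minimum is 12.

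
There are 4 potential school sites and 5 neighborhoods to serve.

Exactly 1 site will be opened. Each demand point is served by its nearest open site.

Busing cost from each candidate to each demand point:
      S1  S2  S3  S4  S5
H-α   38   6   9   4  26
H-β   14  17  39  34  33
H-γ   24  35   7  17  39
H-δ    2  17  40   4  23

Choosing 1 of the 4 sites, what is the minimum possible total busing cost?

83

Open {H-α}.
  S1→H-α 38, S2→H-α 6, S3→H-α 9, S4→H-α 4, S5→H-α 26  ⇒ total 83.
Compare {H-δ}: total 86.
Compare {H-γ}: total 122.
No size-1 selection does better; minimum is 83.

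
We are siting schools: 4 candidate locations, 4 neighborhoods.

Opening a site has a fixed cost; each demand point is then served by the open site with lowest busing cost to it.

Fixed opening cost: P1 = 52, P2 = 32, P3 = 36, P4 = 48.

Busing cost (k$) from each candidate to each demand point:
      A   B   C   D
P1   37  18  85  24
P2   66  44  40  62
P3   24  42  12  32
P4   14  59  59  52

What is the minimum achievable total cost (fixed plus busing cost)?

Open {P3}: assign each demand point to its cheapest open site.
  A→P3 24, B→P3 42, C→P3 12, D→P3 32
  busing cost 110, fixed 36 → total 146.
Compare {P1, P3}: busing cost 78 + fixed 88 = 166.
Compare {P2, P3}: busing cost 110 + fixed 68 = 178.
Compare {P3, P4}: busing cost 100 + fixed 84 = 184.
All other subsets cost ≥ 166. Minimum total cost: 146.

146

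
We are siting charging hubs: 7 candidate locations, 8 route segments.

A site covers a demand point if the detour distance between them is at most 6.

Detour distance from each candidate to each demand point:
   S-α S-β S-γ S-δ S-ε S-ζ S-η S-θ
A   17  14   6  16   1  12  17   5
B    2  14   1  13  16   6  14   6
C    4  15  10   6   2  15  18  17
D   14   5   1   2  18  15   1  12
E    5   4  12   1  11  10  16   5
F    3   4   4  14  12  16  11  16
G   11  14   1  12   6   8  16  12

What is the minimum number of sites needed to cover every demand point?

Coverage sets (demand points within 6 of each site):
  A: {S-γ, S-ε, S-θ}
  B: {S-α, S-γ, S-ζ, S-θ}
  C: {S-α, S-δ, S-ε}
  D: {S-β, S-γ, S-δ, S-η}
  E: {S-α, S-β, S-δ, S-θ}
  F: {S-α, S-β, S-γ}
  G: {S-γ, S-ε}
No 2 sites suffice: every size-2 union leaves at least one demand point uncovered.
But {A, B, D} covers everything, so the minimum is 3.

3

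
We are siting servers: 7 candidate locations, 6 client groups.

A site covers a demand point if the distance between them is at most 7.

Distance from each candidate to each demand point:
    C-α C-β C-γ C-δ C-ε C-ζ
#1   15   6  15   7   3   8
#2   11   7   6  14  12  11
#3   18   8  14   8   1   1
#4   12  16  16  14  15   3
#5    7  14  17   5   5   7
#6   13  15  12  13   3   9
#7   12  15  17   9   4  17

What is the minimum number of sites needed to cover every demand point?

2

Coverage sets (demand points within 7 of each site):
  #1: {C-β, C-δ, C-ε}
  #2: {C-β, C-γ}
  #3: {C-ε, C-ζ}
  #4: {C-ζ}
  #5: {C-α, C-δ, C-ε, C-ζ}
  #6: {C-ε}
  #7: {C-ε}
No single site covers all 6 demand points.
But {#2, #5} covers everything, so the minimum is 2.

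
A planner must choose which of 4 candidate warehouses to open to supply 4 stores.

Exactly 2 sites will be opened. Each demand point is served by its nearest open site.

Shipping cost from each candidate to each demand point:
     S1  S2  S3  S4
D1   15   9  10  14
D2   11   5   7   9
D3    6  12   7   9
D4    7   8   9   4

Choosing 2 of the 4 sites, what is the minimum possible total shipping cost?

Open {D2, D4}.
  S1→D4 7, S2→D2 5, S3→D2 7, S4→D4 4  ⇒ total 23.
Compare {D3, D4}: total 25.
Compare {D2, D3}: total 27.
No size-2 selection does better; minimum is 23.

23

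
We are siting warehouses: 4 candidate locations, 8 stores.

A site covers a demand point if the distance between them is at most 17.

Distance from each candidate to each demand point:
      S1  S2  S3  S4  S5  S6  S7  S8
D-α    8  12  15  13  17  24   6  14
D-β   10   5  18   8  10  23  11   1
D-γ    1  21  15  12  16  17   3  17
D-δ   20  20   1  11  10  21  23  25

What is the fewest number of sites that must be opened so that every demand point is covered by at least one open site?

2

Coverage sets (demand points within 17 of each site):
  D-α: {S1, S2, S3, S4, S5, S7, S8}
  D-β: {S1, S2, S4, S5, S7, S8}
  D-γ: {S1, S3, S4, S5, S6, S7, S8}
  D-δ: {S3, S4, S5}
No single site covers all 8 demand points.
But {D-α, D-γ} covers everything, so the minimum is 2.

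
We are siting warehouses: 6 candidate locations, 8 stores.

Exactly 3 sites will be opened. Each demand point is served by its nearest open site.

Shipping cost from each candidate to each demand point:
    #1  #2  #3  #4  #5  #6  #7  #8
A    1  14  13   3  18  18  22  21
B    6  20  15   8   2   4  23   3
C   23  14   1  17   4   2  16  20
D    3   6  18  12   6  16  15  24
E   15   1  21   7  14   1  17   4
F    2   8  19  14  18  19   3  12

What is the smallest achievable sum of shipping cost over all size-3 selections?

23

Open {C, E, F}.
  #1→F 2, #2→E 1, #3→C 1, #4→E 7, #5→C 4, #6→E 1, #7→F 3, #8→E 4  ⇒ total 23.
Compare {B, C, F}: total 29.
Compare {A, C, E}: total 31.
No size-3 selection does better; minimum is 23.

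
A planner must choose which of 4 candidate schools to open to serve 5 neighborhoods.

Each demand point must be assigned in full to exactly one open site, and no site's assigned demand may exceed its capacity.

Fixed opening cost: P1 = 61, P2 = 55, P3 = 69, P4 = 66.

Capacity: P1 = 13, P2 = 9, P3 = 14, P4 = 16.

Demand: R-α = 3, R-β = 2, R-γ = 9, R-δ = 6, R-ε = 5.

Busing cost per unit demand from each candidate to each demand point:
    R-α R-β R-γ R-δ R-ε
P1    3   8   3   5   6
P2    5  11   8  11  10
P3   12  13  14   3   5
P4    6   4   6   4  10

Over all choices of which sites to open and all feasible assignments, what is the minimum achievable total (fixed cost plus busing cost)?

Open {P1, P3}; cheapest assignment that respects the capacities:
  P1 (cap 13, load 12): R-α, R-γ — cost 3×3 + 9×3 = 36
  P3 (cap 14, load 13): R-β, R-δ, R-ε — cost 2×13 + 6×3 + 5×5 = 69
  Shipping 105, fixed 130 → total 235.
  Any other capacity-feasible assignment to {P1, P3} ships for at least 105.
Compare {P1, P4}: its best feasible assignment gives total 245.
Compare {P3, P4}: its best feasible assignment gives total 258.
Every other set of open sites that can feasibly serve all demand totals ≥ 245 even under its best assignment. Minimum: 235.

235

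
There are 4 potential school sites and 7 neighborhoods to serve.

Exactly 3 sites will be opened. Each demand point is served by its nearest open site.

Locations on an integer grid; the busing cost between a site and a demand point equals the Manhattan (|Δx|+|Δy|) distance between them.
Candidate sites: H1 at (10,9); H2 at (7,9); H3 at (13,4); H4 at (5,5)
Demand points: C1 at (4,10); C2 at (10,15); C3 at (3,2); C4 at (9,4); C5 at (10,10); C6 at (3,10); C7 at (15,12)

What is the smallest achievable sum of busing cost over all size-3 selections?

34

Open {H1, H2, H4}.
  C1→H2 4, C2→H1 6, C3→H4 5, C4→H4 5, C5→H1 1, C6→H2 5, C7→H1 8  ⇒ total 34.
Compare {H1, H3, H4}: total 37.
Compare {H1, H2, H3}: total 39.
No size-3 selection does better; minimum is 34.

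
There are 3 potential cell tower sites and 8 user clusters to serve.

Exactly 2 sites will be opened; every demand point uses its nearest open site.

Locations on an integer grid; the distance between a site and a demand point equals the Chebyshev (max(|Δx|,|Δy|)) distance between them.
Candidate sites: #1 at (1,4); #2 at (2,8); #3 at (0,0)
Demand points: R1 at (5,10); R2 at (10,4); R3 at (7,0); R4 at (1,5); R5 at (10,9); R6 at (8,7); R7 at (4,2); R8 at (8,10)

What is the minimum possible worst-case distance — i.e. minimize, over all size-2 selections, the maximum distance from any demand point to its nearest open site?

Open {#1, #2}.
  Farthest demand point is R2 at distance 8 (to #2); all others are ≤ 8.
With {#2, #3} the worst case is 8.
With {#1, #3} the worst case is 9.
No size-2 selection achieves below 8.

8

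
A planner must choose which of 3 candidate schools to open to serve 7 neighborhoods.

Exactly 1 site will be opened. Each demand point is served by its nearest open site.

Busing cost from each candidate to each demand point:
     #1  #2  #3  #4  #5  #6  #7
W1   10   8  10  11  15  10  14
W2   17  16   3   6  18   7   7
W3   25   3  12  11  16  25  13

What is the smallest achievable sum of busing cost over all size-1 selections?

74

Open {W2}.
  #1→W2 17, #2→W2 16, #3→W2 3, #4→W2 6, #5→W2 18, #6→W2 7, #7→W2 7  ⇒ total 74.
Compare {W1}: total 78.
Compare {W3}: total 105.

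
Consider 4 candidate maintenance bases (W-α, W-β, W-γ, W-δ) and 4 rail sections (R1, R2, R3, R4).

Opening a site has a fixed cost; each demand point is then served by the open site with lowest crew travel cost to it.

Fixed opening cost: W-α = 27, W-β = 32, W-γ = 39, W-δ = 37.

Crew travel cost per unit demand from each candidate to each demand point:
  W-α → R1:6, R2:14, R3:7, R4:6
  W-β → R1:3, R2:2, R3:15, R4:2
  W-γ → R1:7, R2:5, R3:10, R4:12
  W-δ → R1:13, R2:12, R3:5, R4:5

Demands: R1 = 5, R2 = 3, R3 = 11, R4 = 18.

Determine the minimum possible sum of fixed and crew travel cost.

181

Open {W-β, W-δ}: assign each demand point to its cheapest open site.
  R1→W-β 5×3=15, R2→W-β 3×2=6, R3→W-δ 11×5=55, R4→W-β 18×2=36
  crew travel cost 112, fixed 69 → total 181.
Compare {W-α, W-β}: crew travel cost 134 + fixed 59 = 193.
Compare {W-α, W-β, W-δ}: crew travel cost 112 + fixed 96 = 208.
Compare {W-β, W-γ, W-δ}: crew travel cost 112 + fixed 108 = 220.
All other subsets cost ≥ 193. Minimum total cost: 181.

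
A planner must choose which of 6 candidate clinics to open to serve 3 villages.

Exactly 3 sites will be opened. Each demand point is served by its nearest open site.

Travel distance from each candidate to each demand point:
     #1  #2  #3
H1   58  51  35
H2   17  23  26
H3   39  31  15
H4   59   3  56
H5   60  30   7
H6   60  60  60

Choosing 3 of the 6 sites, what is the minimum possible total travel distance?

Open {H2, H4, H5}.
  #1→H2 17, #2→H4 3, #3→H5 7  ⇒ total 27.
Compare {H2, H3, H4}: total 35.
Compare {H1, H2, H4}: total 46.
No size-3 selection does better; minimum is 27.

27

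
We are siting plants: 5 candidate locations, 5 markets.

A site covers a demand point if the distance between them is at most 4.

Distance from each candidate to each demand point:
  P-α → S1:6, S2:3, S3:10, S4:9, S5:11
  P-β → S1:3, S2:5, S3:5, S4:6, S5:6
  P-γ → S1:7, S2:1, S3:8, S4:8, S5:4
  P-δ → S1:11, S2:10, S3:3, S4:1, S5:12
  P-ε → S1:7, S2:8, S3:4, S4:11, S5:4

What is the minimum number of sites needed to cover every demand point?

3

Coverage sets (demand points within 4 of each site):
  P-α: {S2}
  P-β: {S1}
  P-γ: {S2, S5}
  P-δ: {S3, S4}
  P-ε: {S3, S5}
No 2 sites suffice: every size-2 union leaves at least one demand point uncovered.
But {P-β, P-γ, P-δ} covers everything, so the minimum is 3.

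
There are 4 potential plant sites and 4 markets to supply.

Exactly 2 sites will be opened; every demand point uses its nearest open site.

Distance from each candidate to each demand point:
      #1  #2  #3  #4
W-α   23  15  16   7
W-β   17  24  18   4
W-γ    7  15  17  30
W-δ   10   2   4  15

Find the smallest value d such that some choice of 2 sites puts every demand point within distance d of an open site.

10

Open {W-α, W-δ}.
  Farthest demand point is #1 at distance 10 (to W-δ); all others are ≤ 10.
With {W-β, W-δ} the worst case is 10.
With {W-γ, W-δ} the worst case is 15.
No size-2 selection achieves below 10.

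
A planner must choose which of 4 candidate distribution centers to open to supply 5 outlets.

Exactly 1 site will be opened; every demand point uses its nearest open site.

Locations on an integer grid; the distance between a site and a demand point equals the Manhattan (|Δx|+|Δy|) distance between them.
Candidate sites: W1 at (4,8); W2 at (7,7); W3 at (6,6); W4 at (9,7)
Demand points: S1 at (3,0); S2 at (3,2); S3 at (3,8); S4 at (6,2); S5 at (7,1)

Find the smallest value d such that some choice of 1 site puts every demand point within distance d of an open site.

Open {W3}.
  Farthest demand point is S1 at distance 9 (to W3); all others are ≤ 9.
With {W1} the worst case is 10.
With {W2} the worst case is 11.
No size-1 selection achieves below 9.

9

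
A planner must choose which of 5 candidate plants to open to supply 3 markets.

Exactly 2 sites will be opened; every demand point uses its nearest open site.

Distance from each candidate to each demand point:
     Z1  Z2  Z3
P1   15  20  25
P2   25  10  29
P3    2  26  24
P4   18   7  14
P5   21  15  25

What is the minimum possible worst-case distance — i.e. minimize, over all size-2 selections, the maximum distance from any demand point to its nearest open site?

14

Open {P3, P4}.
  Farthest demand point is Z3 at distance 14 (to P4); all others are ≤ 14.
With {P1, P4} the worst case is 15.
With {P2, P4} the worst case is 18.
No size-2 selection achieves below 14.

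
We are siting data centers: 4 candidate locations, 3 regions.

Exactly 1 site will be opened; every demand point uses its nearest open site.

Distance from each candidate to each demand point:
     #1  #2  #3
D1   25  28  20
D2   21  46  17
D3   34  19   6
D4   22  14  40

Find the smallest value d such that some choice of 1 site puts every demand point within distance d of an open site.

Open {D1}.
  Farthest demand point is #2 at distance 28 (to D1); all others are ≤ 28.
With {D3} the worst case is 34.
With {D4} the worst case is 40.
No size-1 selection achieves below 28.

28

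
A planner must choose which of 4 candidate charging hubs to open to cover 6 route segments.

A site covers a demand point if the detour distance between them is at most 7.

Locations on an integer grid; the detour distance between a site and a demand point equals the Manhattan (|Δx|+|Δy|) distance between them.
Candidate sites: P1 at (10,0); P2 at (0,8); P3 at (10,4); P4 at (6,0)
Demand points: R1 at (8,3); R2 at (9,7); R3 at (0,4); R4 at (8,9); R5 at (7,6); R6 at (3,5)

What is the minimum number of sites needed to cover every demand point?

2

Coverage sets (demand points within 7 of each site):
  P1: {R1}
  P2: {R3, R6}
  P3: {R1, R2, R4, R5}
  P4: {R1, R5}
No single site covers all 6 demand points.
But {P2, P3} covers everything, so the minimum is 2.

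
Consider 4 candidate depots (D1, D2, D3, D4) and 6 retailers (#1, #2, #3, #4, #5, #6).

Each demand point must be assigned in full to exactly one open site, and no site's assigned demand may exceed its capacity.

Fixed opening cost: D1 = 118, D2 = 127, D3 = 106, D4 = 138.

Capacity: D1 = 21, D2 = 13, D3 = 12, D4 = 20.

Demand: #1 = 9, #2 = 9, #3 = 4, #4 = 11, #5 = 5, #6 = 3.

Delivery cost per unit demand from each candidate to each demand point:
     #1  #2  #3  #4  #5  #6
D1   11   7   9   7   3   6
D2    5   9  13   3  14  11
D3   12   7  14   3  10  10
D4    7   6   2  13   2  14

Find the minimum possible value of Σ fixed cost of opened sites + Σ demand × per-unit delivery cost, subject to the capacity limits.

Open {D2, D3, D4}; cheapest assignment that respects the capacities:
  D2 (cap 13, load 12): #1, #6 — cost 9×5 + 3×11 = 78
  D3 (cap 12, load 11): #4 — cost 11×3 = 33
  D4 (cap 20, load 18): #2, #3, #5 — cost 9×6 + 4×2 + 5×2 = 72
  Shipping 183, fixed 371 → total 554.
  Any other capacity-feasible assignment to {D2, D3, D4} ships for at least 183.
Compare {D1, D3, D4}: its best feasible assignment gives total 557.
Compare {D1, D2, D3}: its best feasible assignment gives total 561.
Every other set of open sites that can feasibly serve all demand totals ≥ 557 even under its best assignment. Minimum: 554.

554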